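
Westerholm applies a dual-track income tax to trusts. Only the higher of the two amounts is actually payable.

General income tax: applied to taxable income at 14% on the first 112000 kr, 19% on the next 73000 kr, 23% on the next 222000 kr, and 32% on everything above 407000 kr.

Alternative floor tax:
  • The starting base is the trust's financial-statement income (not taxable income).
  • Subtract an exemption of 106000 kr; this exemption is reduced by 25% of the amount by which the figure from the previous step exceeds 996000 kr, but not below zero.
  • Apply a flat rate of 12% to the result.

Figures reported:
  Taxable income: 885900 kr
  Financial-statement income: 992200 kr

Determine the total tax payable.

General income tax:
  112000 kr × 14% = 15680 kr
  73000 kr × 19% = 13870 kr
  222000 kr × 23% = 51060 kr
  478900 kr × 32% = 153248 kr
  → 233858 kr

Alternative floor tax:
  Base (financial-statement income): 992200 kr
  Exemption: 992200 kr ≤ 996000 kr, so full 106000 kr applies
  Base: 992200 kr − 106000 kr = 886200 kr
  886200 kr × 12% = 106344 kr

233858 kr > 106344 kr, so the general income tax governs.

233858 kr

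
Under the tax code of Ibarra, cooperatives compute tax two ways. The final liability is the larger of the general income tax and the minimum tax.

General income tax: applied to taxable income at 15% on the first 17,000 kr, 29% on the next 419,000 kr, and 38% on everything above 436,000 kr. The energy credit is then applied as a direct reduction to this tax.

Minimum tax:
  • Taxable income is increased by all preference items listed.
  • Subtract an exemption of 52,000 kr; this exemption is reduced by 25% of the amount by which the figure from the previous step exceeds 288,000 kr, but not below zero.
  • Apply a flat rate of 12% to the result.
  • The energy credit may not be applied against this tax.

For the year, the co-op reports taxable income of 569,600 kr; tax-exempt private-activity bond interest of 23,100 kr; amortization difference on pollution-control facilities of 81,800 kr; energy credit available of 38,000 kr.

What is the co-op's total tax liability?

136,828 kr

Minimum tax:
  Adjusted income: 569,600 kr + 23,100 kr + 81,800 kr = 674,500 kr
  Exemption: 25% × (674,500 kr − 288,000 kr) = 96,625 kr ≥ 52,000 kr, so the exemption is fully phased out
  Base: 674,500 kr − 0 kr = 674,500 kr
  674,500 kr × 12% = 80,940 kr

General income tax:
  17,000 kr × 15% = 2,550 kr
  419,000 kr × 29% = 121,510 kr
  133,600 kr × 38% = 50,768 kr
  → 174,828 kr
  Less energy credit 38,000 kr → 136,828 kr

136,828 kr > 80,940 kr, so the general income tax governs.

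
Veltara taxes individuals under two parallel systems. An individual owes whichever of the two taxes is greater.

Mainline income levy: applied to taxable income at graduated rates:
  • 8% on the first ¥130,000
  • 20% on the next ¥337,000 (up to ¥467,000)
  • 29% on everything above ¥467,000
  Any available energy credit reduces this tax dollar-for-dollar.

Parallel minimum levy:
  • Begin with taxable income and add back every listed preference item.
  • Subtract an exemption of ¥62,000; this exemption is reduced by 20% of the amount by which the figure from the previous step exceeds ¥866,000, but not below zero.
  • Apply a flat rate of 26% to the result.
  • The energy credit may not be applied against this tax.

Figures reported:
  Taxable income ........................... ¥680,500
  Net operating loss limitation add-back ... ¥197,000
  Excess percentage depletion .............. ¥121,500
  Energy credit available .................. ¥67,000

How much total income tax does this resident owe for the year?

¥250,536

Mainline income levy:
  ¥130,000 × 8% = ¥10,400
  ¥337,000 × 20% = ¥67,400
  ¥213,500 × 29% = ¥61,915
  → ¥139,715
  Less energy credit ¥67,000 → ¥72,715

Parallel minimum levy:
  Adjusted income: ¥680,500 + ¥197,000 + ¥121,500 = ¥999,000
  Exemption: ¥62,000 − 20% × (¥999,000 − ¥866,000) = ¥62,000 − ¥26,600 = ¥35,400
  Base: ¥999,000 − ¥35,400 = ¥963,600
  ¥963,600 × 26% = ¥250,536

¥250,536 > ¥72,715, so the parallel minimum levy is the binding amount.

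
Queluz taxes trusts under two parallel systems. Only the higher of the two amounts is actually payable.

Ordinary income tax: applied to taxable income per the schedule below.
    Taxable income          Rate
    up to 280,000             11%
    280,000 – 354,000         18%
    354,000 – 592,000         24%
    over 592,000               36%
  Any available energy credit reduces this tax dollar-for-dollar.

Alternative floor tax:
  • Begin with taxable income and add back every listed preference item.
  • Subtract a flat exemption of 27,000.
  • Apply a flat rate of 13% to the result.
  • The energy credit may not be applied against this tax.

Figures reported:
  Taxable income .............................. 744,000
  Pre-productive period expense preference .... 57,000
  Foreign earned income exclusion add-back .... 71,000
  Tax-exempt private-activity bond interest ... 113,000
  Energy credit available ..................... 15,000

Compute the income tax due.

Alternative floor tax:
  Adjusted income: 744,000 + 57,000 + 71,000 + 113,000 = 985,000
  Less exemption 27,000 → base 958,000
  958,000 × 13% = 124,540

Ordinary income tax:
  280,000 × 11% = 30,800
  74,000 × 18% = 13,320
  238,000 × 24% = 57,120
  152,000 × 36% = 54,720
  → 155,960
  Less energy credit 15,000 → 140,960

140,960 > 124,540, so the ordinary income tax governs.

140,960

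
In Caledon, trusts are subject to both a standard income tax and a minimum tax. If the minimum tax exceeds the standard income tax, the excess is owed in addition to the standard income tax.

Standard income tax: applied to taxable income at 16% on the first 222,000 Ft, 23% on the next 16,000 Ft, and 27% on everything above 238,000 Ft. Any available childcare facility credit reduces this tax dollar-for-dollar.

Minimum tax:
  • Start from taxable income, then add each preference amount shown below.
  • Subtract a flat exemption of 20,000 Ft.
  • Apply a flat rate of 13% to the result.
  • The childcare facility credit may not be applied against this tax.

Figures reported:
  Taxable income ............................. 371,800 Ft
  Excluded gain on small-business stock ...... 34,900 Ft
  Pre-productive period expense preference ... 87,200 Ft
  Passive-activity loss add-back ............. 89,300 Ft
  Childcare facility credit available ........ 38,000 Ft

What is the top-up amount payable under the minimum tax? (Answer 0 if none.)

Minimum tax:
  Adjusted income: 371,800 Ft + 34,900 Ft + 87,200 Ft + 89,300 Ft = 583,200 Ft
  Less exemption 20,000 Ft → base 563,200 Ft
  563,200 Ft × 13% = 73,216 Ft

Standard income tax:
  222,000 Ft × 16% = 35,520 Ft
  16,000 Ft × 23% = 3,680 Ft
  133,800 Ft × 27% = 36,126 Ft
  → 75,326 Ft
  Less childcare facility credit 38,000 Ft → 37,326 Ft

Excess of minimum tax over standard income tax: 73,216 Ft − 37,326 Ft = 35,890 Ft.

35,890 Ft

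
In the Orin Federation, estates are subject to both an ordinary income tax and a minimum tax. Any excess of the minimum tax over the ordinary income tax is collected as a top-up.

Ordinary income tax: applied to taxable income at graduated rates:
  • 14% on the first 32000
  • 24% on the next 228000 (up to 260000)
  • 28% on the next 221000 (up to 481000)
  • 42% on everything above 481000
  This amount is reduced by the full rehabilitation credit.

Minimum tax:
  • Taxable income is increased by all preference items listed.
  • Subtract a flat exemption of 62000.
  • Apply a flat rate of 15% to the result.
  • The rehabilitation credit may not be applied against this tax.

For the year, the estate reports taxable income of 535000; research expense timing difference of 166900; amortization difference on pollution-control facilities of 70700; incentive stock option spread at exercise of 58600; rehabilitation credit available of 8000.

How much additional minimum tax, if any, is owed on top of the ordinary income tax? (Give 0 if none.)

0

Minimum tax:
  Adjusted income: 535000 + 166900 + 70700 + 58600 = 831200
  Less exemption 62000 → base 769200
  769200 × 15% = 115380

Ordinary income tax:
  32000 × 14% = 4480
  228000 × 24% = 54720
  221000 × 28% = 61880
  54000 × 42% = 22680
  → 143760
  Less rehabilitation credit 8000 → 135760

115380 ≤ 135760, so no add-on is due.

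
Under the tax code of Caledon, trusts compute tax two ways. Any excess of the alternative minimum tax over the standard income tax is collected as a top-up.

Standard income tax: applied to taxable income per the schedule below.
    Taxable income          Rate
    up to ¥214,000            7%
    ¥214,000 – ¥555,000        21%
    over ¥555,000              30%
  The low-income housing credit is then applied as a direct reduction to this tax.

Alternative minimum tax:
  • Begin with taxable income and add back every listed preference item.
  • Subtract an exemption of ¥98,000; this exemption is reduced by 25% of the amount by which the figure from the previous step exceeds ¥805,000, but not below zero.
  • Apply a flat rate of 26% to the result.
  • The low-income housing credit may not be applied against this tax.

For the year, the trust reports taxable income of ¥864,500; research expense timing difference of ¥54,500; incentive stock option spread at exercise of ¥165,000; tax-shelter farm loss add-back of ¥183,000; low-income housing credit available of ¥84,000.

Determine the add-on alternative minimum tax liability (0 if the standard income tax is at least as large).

Standard income tax:
  ¥214,000 × 7% = ¥14,980
  ¥341,000 × 21% = ¥71,610
  ¥309,500 × 30% = ¥92,850
  → ¥179,440
  Less low-income housing credit ¥84,000 → ¥95,440

Alternative minimum tax:
  Adjusted income: ¥864,500 + ¥54,500 + ¥165,000 + ¥183,000 = ¥1,267,000
  Exemption: 25% × (¥1,267,000 − ¥805,000) = ¥115,500 ≥ ¥98,000, so the exemption is fully phased out
  Base: ¥1,267,000 − ¥0 = ¥1,267,000
  ¥1,267,000 × 26% = ¥329,420

Excess of alternative minimum tax over standard income tax: ¥329,420 − ¥95,440 = ¥233,980.

¥233,980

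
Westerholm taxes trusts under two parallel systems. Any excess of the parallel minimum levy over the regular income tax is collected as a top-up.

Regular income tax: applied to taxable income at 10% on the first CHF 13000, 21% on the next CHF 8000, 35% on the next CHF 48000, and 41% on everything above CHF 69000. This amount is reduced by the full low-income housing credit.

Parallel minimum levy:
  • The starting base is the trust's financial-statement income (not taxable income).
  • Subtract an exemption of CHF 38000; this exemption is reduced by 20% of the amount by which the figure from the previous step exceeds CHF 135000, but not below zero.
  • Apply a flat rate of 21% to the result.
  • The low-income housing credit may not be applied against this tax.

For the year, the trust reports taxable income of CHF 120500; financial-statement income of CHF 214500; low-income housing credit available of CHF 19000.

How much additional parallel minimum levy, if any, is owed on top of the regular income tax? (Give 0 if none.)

CHF 18509

Parallel minimum levy:
  Base (financial-statement income): CHF 214500
  Exemption: CHF 38000 − 20% × (CHF 214500 − CHF 135000) = CHF 38000 − CHF 15900 = CHF 22100
  Base: CHF 214500 − CHF 22100 = CHF 192400
  CHF 192400 × 21% = CHF 40404

Regular income tax:
  CHF 13000 × 10% = CHF 1300
  CHF 8000 × 21% = CHF 1680
  CHF 48000 × 35% = CHF 16800
  CHF 51500 × 41% = CHF 21115
  → CHF 40895
  Less low-income housing credit CHF 19000 → CHF 21895

Excess of parallel minimum levy over regular income tax: CHF 40404 − CHF 21895 = CHF 18509.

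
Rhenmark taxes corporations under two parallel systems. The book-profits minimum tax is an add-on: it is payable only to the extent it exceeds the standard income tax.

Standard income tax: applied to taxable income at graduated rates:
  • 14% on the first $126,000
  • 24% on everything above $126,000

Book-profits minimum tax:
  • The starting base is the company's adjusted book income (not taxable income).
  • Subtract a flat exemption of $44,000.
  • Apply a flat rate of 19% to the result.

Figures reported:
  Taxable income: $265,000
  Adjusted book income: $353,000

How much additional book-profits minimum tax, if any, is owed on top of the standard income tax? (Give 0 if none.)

Book-profits minimum tax:
  Base (adjusted book income): $353,000
  Less exemption $44,000 → base $309,000
  $309,000 × 19% = $58,710

Standard income tax:
  $126,000 × 14% = $17,640
  $139,000 × 24% = $33,360
  → $51,000

Excess of book-profits minimum tax over standard income tax: $58,710 − $51,000 = $7,710.

$7,710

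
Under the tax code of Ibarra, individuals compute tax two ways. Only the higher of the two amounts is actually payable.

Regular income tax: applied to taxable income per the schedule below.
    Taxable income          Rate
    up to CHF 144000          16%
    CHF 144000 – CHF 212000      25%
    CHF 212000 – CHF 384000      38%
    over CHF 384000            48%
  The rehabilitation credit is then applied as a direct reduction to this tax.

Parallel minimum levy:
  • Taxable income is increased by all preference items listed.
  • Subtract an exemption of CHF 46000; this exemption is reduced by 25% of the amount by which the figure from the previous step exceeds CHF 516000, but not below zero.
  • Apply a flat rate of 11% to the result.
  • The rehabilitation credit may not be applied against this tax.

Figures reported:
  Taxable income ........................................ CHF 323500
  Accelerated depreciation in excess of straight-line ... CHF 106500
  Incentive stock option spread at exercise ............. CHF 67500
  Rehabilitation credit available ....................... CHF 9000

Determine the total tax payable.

CHF 73410

Regular income tax:
  CHF 144000 × 16% = CHF 23040
  CHF 68000 × 25% = CHF 17000
  CHF 111500 × 38% = CHF 42370
  → CHF 82410
  Less rehabilitation credit CHF 9000 → CHF 73410

Parallel minimum levy:
  Adjusted income: CHF 323500 + CHF 106500 + CHF 67500 = CHF 497500
  Exemption: CHF 497500 ≤ CHF 516000, so full CHF 46000 applies
  Base: CHF 497500 − CHF 46000 = CHF 451500
  CHF 451500 × 11% = CHF 49665

CHF 73410 > CHF 49665, so the regular income tax governs.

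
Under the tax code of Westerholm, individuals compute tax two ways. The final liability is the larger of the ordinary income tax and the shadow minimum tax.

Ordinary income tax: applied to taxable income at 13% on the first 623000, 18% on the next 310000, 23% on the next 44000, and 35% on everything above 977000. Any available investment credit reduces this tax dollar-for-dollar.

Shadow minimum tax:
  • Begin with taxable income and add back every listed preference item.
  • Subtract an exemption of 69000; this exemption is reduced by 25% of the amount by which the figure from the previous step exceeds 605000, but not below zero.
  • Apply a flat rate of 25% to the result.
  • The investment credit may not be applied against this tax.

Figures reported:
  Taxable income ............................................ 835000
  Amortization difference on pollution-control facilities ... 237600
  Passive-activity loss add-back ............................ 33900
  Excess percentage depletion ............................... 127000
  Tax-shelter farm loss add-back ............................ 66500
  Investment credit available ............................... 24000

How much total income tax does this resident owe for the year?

Shadow minimum tax:
  Adjusted income: 835000 + 237600 + 33900 + 127000 + 66500 = 1300000
  Exemption: 25% × (1300000 − 605000) = 173750 ≥ 69000, so the exemption is fully phased out
  Base: 1300000 − 0 = 1300000
  1300000 × 25% = 325000

Ordinary income tax:
  623000 × 13% = 80990
  212000 × 18% = 38160
  → 119150
  Less investment credit 24000 → 95150

325000 > 95150, so the shadow minimum tax is the binding amount.

325000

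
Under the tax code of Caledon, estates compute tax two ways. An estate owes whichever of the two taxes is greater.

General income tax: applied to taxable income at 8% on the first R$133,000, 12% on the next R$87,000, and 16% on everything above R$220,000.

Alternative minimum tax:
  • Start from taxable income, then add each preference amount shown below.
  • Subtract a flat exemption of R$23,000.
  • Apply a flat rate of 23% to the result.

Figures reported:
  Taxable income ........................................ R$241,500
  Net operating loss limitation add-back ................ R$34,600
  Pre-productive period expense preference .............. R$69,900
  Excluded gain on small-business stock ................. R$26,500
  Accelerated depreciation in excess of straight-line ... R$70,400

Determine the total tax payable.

Alternative minimum tax:
  Adjusted income: R$241,500 + R$34,600 + R$69,900 + R$26,500 + R$70,400 = R$442,900
  Less exemption R$23,000 → base R$419,900
  R$419,900 × 23% = R$96,577

General income tax:
  R$133,000 × 8% = R$10,640
  R$87,000 × 12% = R$10,440
  R$21,500 × 16% = R$3,440
  → R$24,520

R$96,577 > R$24,520, so the alternative minimum tax is the binding amount.

R$96,577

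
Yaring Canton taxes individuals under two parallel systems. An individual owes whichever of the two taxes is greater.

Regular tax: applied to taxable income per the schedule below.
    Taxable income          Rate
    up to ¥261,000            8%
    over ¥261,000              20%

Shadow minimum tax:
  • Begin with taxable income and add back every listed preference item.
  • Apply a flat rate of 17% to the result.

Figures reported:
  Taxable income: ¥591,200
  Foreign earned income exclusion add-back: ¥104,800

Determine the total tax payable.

¥118,320

Regular tax:
  ¥261,000 × 8% = ¥20,880
  ¥330,200 × 20% = ¥66,040
  → ¥86,920

Shadow minimum tax:
  Adjusted income: ¥591,200 + ¥104,800 = ¥696,000
  ¥696,000 × 17% = ¥118,320

¥118,320 > ¥86,920, so the shadow minimum tax is the binding amount.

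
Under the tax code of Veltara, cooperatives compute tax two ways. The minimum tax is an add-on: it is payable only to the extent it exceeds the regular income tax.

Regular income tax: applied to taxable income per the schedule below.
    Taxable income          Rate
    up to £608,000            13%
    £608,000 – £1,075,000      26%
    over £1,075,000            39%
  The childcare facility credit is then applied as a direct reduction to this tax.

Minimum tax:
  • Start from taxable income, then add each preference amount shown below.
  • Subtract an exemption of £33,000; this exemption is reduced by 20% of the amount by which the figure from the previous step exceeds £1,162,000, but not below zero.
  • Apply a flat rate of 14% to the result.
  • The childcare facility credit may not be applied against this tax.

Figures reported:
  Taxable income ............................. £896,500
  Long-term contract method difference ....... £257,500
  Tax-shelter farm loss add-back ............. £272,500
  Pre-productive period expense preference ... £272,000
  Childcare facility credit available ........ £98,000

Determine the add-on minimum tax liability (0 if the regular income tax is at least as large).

£181,740

Regular income tax:
  £608,000 × 13% = £79,040
  £288,500 × 26% = £75,010
  → £154,050
  Less childcare facility credit £98,000 → £56,050

Minimum tax:
  Adjusted income: £896,500 + £257,500 + £272,500 + £272,000 = £1,698,500
  Exemption: 20% × (£1,698,500 − £1,162,000) = £107,300 ≥ £33,000, so the exemption is fully phased out
  Base: £1,698,500 − £0 = £1,698,500
  £1,698,500 × 14% = £237,790

Excess of minimum tax over regular income tax: £237,790 − £56,050 = £181,740.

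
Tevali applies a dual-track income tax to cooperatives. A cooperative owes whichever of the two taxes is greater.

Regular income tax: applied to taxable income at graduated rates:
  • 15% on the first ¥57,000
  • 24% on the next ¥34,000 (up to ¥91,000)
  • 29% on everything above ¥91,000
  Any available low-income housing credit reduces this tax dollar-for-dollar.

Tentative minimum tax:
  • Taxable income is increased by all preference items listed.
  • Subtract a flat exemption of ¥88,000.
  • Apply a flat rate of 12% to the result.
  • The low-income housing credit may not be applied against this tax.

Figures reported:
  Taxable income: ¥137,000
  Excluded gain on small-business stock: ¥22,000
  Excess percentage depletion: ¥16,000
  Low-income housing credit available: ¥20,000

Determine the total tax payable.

¥10,440

Regular income tax:
  ¥57,000 × 15% = ¥8,550
  ¥34,000 × 24% = ¥8,160
  ¥46,000 × 29% = ¥13,340
  → ¥30,050
  Less low-income housing credit ¥20,000 → ¥10,050

Tentative minimum tax:
  Adjusted income: ¥137,000 + ¥22,000 + ¥16,000 = ¥175,000
  Less exemption ¥88,000 → base ¥87,000
  ¥87,000 × 12% = ¥10,440

¥10,440 > ¥10,050, so the tentative minimum tax is the binding amount.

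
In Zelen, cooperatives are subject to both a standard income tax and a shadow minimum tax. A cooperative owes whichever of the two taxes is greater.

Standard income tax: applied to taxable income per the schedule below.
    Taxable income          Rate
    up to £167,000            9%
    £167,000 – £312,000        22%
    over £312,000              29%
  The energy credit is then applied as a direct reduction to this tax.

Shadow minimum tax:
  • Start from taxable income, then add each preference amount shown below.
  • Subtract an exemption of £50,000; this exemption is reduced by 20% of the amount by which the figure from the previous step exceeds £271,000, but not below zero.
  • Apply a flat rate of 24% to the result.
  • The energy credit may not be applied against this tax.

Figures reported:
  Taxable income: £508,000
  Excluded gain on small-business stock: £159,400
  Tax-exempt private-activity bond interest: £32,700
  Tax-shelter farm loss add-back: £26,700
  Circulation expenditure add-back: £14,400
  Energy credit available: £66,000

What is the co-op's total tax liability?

Standard income tax:
  £167,000 × 9% = £15,030
  £145,000 × 22% = £31,900
  £196,000 × 29% = £56,840
  → £103,770
  Less energy credit £66,000 → £37,770

Shadow minimum tax:
  Adjusted income: £508,000 + £159,400 + £32,700 + £26,700 + £14,400 = £741,200
  Exemption: 20% × (£741,200 − £271,000) = £94,040 ≥ £50,000, so the exemption is fully phased out
  Base: £741,200 − £0 = £741,200
  £741,200 × 24% = £177,888

£177,888 > £37,770, so the shadow minimum tax is the binding amount.

£177,888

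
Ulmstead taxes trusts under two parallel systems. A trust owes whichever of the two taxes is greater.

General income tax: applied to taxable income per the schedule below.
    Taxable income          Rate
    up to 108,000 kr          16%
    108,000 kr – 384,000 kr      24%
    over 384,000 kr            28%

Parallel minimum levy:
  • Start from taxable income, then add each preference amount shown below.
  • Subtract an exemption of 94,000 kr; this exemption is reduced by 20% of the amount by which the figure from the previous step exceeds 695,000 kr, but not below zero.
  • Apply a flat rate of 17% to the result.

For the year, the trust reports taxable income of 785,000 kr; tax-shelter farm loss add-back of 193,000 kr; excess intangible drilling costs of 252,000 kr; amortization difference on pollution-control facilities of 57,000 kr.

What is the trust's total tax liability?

General income tax:
  108,000 kr × 16% = 17,280 kr
  276,000 kr × 24% = 66,240 kr
  401,000 kr × 28% = 112,280 kr
  → 195,800 kr

Parallel minimum levy:
  Adjusted income: 785,000 kr + 193,000 kr + 252,000 kr + 57,000 kr = 1,287,000 kr
  Exemption: 20% × (1,287,000 kr − 695,000 kr) = 118,400 kr ≥ 94,000 kr, so the exemption is fully phased out
  Base: 1,287,000 kr − 0 kr = 1,287,000 kr
  1,287,000 kr × 17% = 218,790 kr

218,790 kr > 195,800 kr, so the parallel minimum levy is the binding amount.

218,790 kr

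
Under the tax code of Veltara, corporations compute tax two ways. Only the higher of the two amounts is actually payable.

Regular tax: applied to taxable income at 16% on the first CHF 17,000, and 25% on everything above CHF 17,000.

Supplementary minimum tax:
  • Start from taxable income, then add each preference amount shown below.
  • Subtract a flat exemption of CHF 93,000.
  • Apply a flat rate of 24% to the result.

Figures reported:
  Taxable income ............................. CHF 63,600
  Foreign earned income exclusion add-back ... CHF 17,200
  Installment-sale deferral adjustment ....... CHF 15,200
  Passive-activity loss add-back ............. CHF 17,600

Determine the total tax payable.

CHF 14,370

Regular tax:
  CHF 17,000 × 16% = CHF 2,720
  CHF 46,600 × 25% = CHF 11,650
  → CHF 14,370

Supplementary minimum tax:
  Adjusted income: CHF 63,600 + CHF 17,200 + CHF 15,200 + CHF 17,600 = CHF 113,600
  Less exemption CHF 93,000 → base CHF 20,600
  CHF 20,600 × 24% = CHF 4,944

CHF 14,370 > CHF 4,944, so the regular tax governs.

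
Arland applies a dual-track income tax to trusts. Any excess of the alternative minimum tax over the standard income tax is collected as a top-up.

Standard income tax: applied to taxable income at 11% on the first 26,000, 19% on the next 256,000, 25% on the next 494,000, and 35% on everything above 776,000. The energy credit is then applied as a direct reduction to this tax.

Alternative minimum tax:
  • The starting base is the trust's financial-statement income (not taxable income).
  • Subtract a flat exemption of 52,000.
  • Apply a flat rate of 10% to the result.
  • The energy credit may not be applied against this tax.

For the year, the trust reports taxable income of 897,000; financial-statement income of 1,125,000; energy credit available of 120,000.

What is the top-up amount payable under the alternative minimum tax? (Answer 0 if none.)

Alternative minimum tax:
  Base (financial-statement income): 1,125,000
  Less exemption 52,000 → base 1,073,000
  1,073,000 × 10% = 107,300

Standard income tax:
  26,000 × 11% = 2,860
  256,000 × 19% = 48,640
  494,000 × 25% = 123,500
  121,000 × 35% = 42,350
  → 217,350
  Less energy credit 120,000 → 97,350

Excess of alternative minimum tax over standard income tax: 107,300 − 97,350 = 9,950.

9,950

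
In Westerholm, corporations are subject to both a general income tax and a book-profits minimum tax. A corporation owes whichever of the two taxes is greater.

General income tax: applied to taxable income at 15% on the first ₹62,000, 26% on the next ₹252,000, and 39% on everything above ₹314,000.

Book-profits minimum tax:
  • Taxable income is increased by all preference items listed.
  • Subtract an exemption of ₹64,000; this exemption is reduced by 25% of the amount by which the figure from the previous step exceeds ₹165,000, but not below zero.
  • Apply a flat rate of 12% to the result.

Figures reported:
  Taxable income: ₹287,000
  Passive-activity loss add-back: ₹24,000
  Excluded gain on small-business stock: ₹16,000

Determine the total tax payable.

₹67,800

Book-profits minimum tax:
  Adjusted income: ₹287,000 + ₹24,000 + ₹16,000 = ₹327,000
  Exemption: ₹64,000 − 25% × (₹327,000 − ₹165,000) = ₹64,000 − ₹40,500 = ₹23,500
  Base: ₹327,000 − ₹23,500 = ₹303,500
  ₹303,500 × 12% = ₹36,420

General income tax:
  ₹62,000 × 15% = ₹9,300
  ₹225,000 × 26% = ₹58,500
  → ₹67,800

₹67,800 > ₹36,420, so the general income tax governs.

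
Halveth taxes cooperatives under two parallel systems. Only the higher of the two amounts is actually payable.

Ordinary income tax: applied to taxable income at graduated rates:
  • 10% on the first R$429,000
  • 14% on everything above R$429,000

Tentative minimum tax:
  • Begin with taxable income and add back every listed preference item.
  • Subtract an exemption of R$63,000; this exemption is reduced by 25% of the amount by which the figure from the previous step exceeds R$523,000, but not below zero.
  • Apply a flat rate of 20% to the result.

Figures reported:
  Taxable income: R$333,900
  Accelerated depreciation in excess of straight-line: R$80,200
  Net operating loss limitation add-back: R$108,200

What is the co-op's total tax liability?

R$91,860

Tentative minimum tax:
  Adjusted income: R$333,900 + R$80,200 + R$108,200 = R$522,300
  Exemption: R$522,300 ≤ R$523,000, so full R$63,000 applies
  Base: R$522,300 − R$63,000 = R$459,300
  R$459,300 × 20% = R$91,860

Ordinary income tax:
  R$333,900 × 10% = R$33,390

R$91,860 > R$33,390, so the tentative minimum tax is the binding amount.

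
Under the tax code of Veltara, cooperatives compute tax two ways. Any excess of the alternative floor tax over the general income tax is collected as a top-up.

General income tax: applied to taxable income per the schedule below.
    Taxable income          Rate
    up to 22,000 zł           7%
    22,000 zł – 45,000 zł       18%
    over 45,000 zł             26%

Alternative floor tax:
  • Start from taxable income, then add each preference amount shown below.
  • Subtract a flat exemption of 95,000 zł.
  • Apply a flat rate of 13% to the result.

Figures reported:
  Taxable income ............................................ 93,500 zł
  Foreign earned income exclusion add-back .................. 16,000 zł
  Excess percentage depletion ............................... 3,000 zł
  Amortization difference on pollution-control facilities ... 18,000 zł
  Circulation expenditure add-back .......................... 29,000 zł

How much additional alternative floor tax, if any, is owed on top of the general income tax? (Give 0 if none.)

0 zł

General income tax:
  22,000 zł × 7% = 1,540 zł
  23,000 zł × 18% = 4,140 zł
  48,500 zł × 26% = 12,610 zł
  → 18,290 zł

Alternative floor tax:
  Adjusted income: 93,500 zł + 16,000 zł + 3,000 zł + 18,000 zł + 29,000 zł = 159,500 zł
  Less exemption 95,000 zł → base 64,500 zł
  64,500 zł × 13% = 8,385 zł

8,385 zł ≤ 18,290 zł, so no add-on is due.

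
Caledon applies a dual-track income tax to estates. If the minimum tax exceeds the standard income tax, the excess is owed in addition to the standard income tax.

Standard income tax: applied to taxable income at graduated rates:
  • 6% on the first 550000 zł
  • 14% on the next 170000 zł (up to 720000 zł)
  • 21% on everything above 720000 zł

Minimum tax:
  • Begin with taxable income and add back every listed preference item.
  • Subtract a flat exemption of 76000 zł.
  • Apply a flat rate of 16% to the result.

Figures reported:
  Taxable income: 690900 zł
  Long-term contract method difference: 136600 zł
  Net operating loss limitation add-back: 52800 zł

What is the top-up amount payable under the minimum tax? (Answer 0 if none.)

Standard income tax:
  550000 zł × 6% = 33000 zł
  140900 zł × 14% = 19726 zł
  → 52726 zł

Minimum tax:
  Adjusted income: 690900 zł + 136600 zł + 52800 zł = 880300 zł
  Less exemption 76000 zł → base 804300 zł
  804300 zł × 16% = 128688 zł

Excess of minimum tax over standard income tax: 128688 zł − 52726 zł = 75962 zł.

75962 zł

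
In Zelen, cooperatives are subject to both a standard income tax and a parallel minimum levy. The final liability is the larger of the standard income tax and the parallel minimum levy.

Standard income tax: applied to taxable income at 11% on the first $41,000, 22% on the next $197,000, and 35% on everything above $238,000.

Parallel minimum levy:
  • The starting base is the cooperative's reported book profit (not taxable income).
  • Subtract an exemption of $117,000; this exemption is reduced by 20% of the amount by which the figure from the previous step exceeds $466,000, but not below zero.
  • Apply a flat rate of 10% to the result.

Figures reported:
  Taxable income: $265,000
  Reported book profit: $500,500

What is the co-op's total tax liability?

Parallel minimum levy:
  Base (reported book profit): $500,500
  Exemption: $117,000 − 20% × ($500,500 − $466,000) = $117,000 − $6,900 = $110,100
  Base: $500,500 − $110,100 = $390,400
  $390,400 × 10% = $39,040

Standard income tax:
  $41,000 × 11% = $4,510
  $197,000 × 22% = $43,340
  $27,000 × 35% = $9,450
  → $57,300

$57,300 > $39,040, so the standard income tax governs.

$57,300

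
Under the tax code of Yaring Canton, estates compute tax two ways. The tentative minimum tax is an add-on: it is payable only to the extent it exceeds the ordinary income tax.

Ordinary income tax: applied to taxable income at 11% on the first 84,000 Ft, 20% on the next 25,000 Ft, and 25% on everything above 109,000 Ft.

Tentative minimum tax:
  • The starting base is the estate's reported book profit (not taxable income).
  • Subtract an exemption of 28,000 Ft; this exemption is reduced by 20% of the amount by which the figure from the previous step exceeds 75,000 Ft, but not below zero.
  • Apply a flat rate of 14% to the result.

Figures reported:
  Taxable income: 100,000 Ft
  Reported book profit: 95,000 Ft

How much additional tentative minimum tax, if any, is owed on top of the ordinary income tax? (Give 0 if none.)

0 Ft

Ordinary income tax:
  84,000 Ft × 11% = 9,240 Ft
  16,000 Ft × 20% = 3,200 Ft
  → 12,440 Ft

Tentative minimum tax:
  Base (reported book profit): 95,000 Ft
  Exemption: 28,000 Ft − 20% × (95,000 Ft − 75,000 Ft) = 28,000 Ft − 4,000 Ft = 24,000 Ft
  Base: 95,000 Ft − 24,000 Ft = 71,000 Ft
  71,000 Ft × 14% = 9,940 Ft

9,940 Ft ≤ 12,440 Ft, so no add-on is due.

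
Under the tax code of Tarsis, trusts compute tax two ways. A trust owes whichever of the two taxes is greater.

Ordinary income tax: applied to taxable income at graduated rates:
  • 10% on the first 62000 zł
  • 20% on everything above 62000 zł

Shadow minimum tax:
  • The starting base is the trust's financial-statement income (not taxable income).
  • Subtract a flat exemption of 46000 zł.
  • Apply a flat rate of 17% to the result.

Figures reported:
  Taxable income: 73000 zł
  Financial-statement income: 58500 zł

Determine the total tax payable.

Ordinary income tax:
  62000 zł × 10% = 6200 zł
  11000 zł × 20% = 2200 zł
  → 8400 zł

Shadow minimum tax:
  Base (financial-statement income): 58500 zł
  Less exemption 46000 zł → base 12500 zł
  12500 zł × 17% = 2125 zł

8400 zł > 2125 zł, so the ordinary income tax governs.

8400 zł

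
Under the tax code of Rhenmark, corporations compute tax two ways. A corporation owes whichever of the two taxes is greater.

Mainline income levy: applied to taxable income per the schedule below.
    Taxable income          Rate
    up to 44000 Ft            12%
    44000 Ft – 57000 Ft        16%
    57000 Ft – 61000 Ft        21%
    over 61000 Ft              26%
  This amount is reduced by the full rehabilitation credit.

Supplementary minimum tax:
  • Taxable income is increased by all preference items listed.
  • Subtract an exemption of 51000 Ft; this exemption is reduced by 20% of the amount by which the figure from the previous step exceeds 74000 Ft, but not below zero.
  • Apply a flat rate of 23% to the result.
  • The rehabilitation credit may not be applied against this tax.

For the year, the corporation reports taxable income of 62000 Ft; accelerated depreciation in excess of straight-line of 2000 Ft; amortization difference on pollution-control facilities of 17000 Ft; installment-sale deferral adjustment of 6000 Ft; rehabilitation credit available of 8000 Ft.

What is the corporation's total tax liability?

Supplementary minimum tax:
  Adjusted income: 62000 Ft + 2000 Ft + 17000 Ft + 6000 Ft = 87000 Ft
  Exemption: 51000 Ft − 20% × (87000 Ft − 74000 Ft) = 51000 Ft − 2600 Ft = 48400 Ft
  Base: 87000 Ft − 48400 Ft = 38600 Ft
  38600 Ft × 23% = 8878 Ft

Mainline income levy:
  44000 Ft × 12% = 5280 Ft
  13000 Ft × 16% = 2080 Ft
  4000 Ft × 21% = 840 Ft
  1000 Ft × 26% = 260 Ft
  → 8460 Ft
  Less rehabilitation credit 8000 Ft → 460 Ft

8878 Ft > 460 Ft, so the supplementary minimum tax is the binding amount.

8878 Ft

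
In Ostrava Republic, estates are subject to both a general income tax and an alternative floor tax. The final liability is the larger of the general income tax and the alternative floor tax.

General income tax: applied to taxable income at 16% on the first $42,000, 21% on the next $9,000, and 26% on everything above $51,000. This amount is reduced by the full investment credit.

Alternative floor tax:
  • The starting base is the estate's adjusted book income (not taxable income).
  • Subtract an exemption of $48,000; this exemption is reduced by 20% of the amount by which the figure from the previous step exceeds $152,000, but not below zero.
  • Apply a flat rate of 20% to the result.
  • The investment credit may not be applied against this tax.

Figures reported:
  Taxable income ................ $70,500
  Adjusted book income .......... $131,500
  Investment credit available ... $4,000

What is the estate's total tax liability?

General income tax:
  $42,000 × 16% = $6,720
  $9,000 × 21% = $1,890
  $19,500 × 26% = $5,070
  → $13,680
  Less investment credit $4,000 → $9,680

Alternative floor tax:
  Base (adjusted book income): $131,500
  Exemption: $131,500 ≤ $152,000, so full $48,000 applies
  Base: $131,500 − $48,000 = $83,500
  $83,500 × 20% = $16,700

$16,700 > $9,680, so the alternative floor tax is the binding amount.

$16,700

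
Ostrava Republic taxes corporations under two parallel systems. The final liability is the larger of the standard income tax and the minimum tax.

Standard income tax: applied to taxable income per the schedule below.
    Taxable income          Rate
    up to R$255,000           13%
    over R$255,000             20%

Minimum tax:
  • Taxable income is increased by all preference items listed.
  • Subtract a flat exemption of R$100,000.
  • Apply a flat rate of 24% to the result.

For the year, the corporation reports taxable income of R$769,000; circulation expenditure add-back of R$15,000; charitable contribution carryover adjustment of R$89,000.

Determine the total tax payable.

Standard income tax:
  R$255,000 × 13% = R$33,150
  R$514,000 × 20% = R$102,800
  → R$135,950

Minimum tax:
  Adjusted income: R$769,000 + R$15,000 + R$89,000 = R$873,000
  Less exemption R$100,000 → base R$773,000
  R$773,000 × 24% = R$185,520

R$185,520 > R$135,950, so the minimum tax is the binding amount.

R$185,520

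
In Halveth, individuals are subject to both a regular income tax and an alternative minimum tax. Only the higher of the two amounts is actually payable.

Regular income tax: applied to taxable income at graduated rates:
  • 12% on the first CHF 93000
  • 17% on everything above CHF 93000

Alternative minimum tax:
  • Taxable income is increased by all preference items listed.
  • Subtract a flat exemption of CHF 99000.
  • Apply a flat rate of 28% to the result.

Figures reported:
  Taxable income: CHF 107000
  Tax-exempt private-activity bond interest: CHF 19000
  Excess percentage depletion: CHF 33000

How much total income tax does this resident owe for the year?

CHF 16800

Regular income tax:
  CHF 93000 × 12% = CHF 11160
  CHF 14000 × 17% = CHF 2380
  → CHF 13540

Alternative minimum tax:
  Adjusted income: CHF 107000 + CHF 19000 + CHF 33000 = CHF 159000
  Less exemption CHF 99000 → base CHF 60000
  CHF 60000 × 28% = CHF 16800

CHF 16800 > CHF 13540, so the alternative minimum tax is the binding amount.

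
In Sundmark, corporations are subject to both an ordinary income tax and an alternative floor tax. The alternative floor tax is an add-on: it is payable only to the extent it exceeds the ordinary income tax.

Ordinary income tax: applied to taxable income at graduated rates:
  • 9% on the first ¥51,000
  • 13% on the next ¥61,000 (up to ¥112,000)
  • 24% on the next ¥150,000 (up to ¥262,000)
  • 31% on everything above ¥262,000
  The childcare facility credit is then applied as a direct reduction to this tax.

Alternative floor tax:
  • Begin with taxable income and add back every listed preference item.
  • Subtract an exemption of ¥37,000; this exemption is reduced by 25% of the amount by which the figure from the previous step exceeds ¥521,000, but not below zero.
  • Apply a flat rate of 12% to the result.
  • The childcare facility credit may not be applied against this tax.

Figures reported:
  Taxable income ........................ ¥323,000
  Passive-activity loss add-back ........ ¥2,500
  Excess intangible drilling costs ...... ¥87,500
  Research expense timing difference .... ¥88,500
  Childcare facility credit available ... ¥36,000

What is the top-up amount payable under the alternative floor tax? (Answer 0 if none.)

Ordinary income tax:
  ¥51,000 × 9% = ¥4,590
  ¥61,000 × 13% = ¥7,930
  ¥150,000 × 24% = ¥36,000
  ¥61,000 × 31% = ¥18,910
  → ¥67,430
  Less childcare facility credit ¥36,000 → ¥31,430

Alternative floor tax:
  Adjusted income: ¥323,000 + ¥2,500 + ¥87,500 + ¥88,500 = ¥501,500
  Exemption: ¥501,500 ≤ ¥521,000, so full ¥37,000 applies
  Base: ¥501,500 − ¥37,000 = ¥464,500
  ¥464,500 × 12% = ¥55,740

Excess of alternative floor tax over ordinary income tax: ¥55,740 − ¥31,430 = ¥24,310.

¥24,310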